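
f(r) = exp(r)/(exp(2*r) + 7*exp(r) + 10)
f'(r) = (-2*exp(2*r) - 7*exp(r))*exp(r)/(exp(2*r) + 7*exp(r) + 10)^2 + exp(r)/(exp(2*r) + 7*exp(r) + 10) = (10 - exp(2*r))*exp(r)/(exp(4*r) + 14*exp(3*r) + 69*exp(2*r) + 140*exp(r) + 100)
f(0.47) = 0.07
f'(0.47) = 0.02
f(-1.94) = 0.01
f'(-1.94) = 0.01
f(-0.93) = 0.03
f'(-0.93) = 0.02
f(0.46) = 0.07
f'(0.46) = 0.02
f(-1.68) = 0.02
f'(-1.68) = 0.01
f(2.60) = 0.05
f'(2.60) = -0.03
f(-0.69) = 0.04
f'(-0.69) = 0.03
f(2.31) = 0.06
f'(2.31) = -0.03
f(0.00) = 0.06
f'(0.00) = 0.03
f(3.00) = 0.04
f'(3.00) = -0.03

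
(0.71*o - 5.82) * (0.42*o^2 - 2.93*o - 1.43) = 0.2982*o^3 - 4.5247*o^2 + 16.0373*o + 8.3226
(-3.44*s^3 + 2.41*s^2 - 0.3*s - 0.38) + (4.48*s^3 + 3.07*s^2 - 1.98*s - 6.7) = 1.04*s^3 + 5.48*s^2 - 2.28*s - 7.08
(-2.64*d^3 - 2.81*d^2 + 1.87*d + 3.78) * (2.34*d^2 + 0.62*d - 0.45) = -6.1776*d^5 - 8.2122*d^4 + 3.8216*d^3 + 11.2691*d^2 + 1.5021*d - 1.701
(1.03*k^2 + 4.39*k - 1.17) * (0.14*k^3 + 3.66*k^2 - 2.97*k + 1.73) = 0.1442*k^5 + 4.3844*k^4 + 12.8445*k^3 - 15.5386*k^2 + 11.0696*k - 2.0241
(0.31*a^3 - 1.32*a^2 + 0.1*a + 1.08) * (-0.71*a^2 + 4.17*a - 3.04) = -0.2201*a^5 + 2.2299*a^4 - 6.5178*a^3 + 3.663*a^2 + 4.1996*a - 3.2832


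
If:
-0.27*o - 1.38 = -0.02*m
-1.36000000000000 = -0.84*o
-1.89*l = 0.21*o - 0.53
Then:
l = 0.10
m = 90.86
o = 1.62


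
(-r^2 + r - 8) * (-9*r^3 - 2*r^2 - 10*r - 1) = 9*r^5 - 7*r^4 + 80*r^3 + 7*r^2 + 79*r + 8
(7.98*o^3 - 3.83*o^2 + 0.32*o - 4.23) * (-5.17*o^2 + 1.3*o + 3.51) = -41.2566*o^5 + 30.1751*o^4 + 21.3764*o^3 + 8.8418*o^2 - 4.3758*o - 14.8473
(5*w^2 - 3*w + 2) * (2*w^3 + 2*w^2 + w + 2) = 10*w^5 + 4*w^4 + 3*w^3 + 11*w^2 - 4*w + 4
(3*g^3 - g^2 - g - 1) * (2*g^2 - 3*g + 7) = 6*g^5 - 11*g^4 + 22*g^3 - 6*g^2 - 4*g - 7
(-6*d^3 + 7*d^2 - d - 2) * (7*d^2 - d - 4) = -42*d^5 + 55*d^4 + 10*d^3 - 41*d^2 + 6*d + 8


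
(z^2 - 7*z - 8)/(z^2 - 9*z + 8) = (z + 1)/(z - 1)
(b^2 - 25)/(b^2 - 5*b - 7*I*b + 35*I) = (b + 5)/(b - 7*I)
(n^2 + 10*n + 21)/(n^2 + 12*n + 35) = (n + 3)/(n + 5)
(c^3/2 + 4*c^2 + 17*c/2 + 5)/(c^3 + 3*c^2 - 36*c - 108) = (c^3 + 8*c^2 + 17*c + 10)/(2*(c^3 + 3*c^2 - 36*c - 108))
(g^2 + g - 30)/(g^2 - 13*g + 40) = (g + 6)/(g - 8)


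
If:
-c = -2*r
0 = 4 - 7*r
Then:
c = 8/7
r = 4/7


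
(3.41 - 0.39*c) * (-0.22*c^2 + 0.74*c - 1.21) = 0.0858*c^3 - 1.0388*c^2 + 2.9953*c - 4.1261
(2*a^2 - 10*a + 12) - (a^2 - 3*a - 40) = a^2 - 7*a + 52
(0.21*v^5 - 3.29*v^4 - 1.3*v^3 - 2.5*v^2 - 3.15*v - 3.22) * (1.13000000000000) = 0.2373*v^5 - 3.7177*v^4 - 1.469*v^3 - 2.825*v^2 - 3.5595*v - 3.6386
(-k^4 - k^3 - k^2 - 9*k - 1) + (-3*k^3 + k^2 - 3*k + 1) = -k^4 - 4*k^3 - 12*k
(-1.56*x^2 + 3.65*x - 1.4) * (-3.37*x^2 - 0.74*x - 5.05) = 5.2572*x^4 - 11.1461*x^3 + 9.895*x^2 - 17.3965*x + 7.07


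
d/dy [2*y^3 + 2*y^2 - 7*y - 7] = 6*y^2 + 4*y - 7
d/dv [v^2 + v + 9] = 2*v + 1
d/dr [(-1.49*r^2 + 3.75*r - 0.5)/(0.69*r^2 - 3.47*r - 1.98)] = (2.5828*r^2 + 6.5904*r - 9.16)/(0.4761*r^4 - 4.7886*r^3 + 9.3085*r^2 + 13.7412*r + 3.9204)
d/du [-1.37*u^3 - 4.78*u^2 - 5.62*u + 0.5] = -4.11*u^2 - 9.56*u - 5.62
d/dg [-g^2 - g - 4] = -2*g - 1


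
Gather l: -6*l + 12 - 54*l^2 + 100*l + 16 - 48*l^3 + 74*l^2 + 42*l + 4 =-48*l^3 + 20*l^2 + 136*l + 32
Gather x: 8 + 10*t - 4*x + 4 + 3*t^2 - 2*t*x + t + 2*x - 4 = 3*t^2 + 11*t + x*(-2*t - 2) + 8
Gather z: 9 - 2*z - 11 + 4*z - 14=2*z - 16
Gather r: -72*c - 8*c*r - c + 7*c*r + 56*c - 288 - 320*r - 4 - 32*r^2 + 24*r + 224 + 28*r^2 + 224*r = -17*c - 4*r^2 + r*(-c - 72) - 68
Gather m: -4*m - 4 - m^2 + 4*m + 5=1 - m^2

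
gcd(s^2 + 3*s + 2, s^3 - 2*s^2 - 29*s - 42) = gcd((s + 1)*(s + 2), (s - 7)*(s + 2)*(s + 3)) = s + 2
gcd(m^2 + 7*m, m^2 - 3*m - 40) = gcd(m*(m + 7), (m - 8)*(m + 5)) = 1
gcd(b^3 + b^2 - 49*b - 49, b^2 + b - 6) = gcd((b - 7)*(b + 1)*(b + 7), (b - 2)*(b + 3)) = 1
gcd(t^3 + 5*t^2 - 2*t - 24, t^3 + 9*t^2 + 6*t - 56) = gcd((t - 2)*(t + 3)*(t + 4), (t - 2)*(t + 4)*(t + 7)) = t^2 + 2*t - 8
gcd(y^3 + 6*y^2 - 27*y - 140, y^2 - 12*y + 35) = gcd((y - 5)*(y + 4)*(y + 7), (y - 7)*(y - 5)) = y - 5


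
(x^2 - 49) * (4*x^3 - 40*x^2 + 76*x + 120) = 4*x^5 - 40*x^4 - 120*x^3 + 2080*x^2 - 3724*x - 5880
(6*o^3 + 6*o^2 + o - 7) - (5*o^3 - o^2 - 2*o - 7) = o^3 + 7*o^2 + 3*o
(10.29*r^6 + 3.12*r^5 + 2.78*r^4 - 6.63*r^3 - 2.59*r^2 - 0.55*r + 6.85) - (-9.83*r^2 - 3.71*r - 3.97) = 10.29*r^6 + 3.12*r^5 + 2.78*r^4 - 6.63*r^3 + 7.24*r^2 + 3.16*r + 10.82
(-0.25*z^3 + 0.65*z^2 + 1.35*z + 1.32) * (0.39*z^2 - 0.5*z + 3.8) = -0.0975*z^5 + 0.3785*z^4 - 0.7485*z^3 + 2.3098*z^2 + 4.47*z + 5.016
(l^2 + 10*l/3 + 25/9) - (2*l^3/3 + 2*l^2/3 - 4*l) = -2*l^3/3 + l^2/3 + 22*l/3 + 25/9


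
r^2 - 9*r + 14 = (r - 7)*(r - 2)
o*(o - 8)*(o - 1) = o^3 - 9*o^2 + 8*o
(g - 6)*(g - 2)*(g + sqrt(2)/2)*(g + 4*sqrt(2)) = g^4 - 8*g^3 + 9*sqrt(2)*g^3/2 - 36*sqrt(2)*g^2 + 16*g^2 - 32*g + 54*sqrt(2)*g + 48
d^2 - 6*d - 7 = (d - 7)*(d + 1)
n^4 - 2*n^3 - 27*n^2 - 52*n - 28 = (n - 7)*(n + 1)*(n + 2)^2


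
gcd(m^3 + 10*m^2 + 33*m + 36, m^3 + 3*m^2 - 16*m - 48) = m^2 + 7*m + 12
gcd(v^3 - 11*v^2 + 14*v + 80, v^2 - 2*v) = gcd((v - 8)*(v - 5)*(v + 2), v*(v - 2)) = 1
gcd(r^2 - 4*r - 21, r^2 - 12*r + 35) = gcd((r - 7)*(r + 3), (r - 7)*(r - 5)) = r - 7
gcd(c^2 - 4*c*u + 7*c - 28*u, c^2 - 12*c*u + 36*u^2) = 1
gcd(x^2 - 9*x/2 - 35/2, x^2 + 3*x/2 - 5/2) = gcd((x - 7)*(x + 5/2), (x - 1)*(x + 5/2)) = x + 5/2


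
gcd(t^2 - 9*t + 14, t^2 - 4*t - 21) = t - 7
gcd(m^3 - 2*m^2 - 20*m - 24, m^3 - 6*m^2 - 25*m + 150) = m - 6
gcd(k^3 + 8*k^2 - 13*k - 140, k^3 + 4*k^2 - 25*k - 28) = k^2 + 3*k - 28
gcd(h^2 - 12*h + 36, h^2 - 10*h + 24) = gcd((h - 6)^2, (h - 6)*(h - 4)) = h - 6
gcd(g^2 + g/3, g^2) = g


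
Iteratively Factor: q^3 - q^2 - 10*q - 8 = (q - 4)*(q^2 + 3*q + 2) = (q - 4)*(q + 1)*(q + 2)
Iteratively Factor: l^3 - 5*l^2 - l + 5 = (l - 1)*(l^2 - 4*l - 5) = (l - 1)*(l + 1)*(l - 5)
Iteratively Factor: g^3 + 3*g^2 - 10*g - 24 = (g + 4)*(g^2 - g - 6) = (g + 2)*(g + 4)*(g - 3)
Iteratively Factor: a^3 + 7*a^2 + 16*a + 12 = (a + 3)*(a^2 + 4*a + 4) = (a + 2)*(a + 3)*(a + 2)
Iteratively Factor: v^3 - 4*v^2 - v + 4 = (v - 4)*(v^2 - 1) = (v - 4)*(v - 1)*(v + 1)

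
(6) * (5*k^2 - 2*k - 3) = 30*k^2 - 12*k - 18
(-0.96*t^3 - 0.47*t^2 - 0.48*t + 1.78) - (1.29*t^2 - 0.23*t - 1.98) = -0.96*t^3 - 1.76*t^2 - 0.25*t + 3.76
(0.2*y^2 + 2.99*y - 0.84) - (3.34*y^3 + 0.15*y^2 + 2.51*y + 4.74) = -3.34*y^3 + 0.05*y^2 + 0.48*y - 5.58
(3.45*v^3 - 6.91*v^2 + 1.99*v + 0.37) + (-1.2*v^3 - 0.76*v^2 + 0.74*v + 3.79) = 2.25*v^3 - 7.67*v^2 + 2.73*v + 4.16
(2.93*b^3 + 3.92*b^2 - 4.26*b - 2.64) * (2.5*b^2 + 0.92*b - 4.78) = 7.325*b^5 + 12.4956*b^4 - 21.049*b^3 - 29.2568*b^2 + 17.934*b + 12.6192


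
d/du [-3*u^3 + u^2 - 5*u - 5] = -9*u^2 + 2*u - 5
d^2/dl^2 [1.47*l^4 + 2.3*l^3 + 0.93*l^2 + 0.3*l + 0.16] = 17.64*l^2 + 13.8*l + 1.86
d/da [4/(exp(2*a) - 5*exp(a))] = 4*(5 - 2*exp(a))*exp(-a)/(exp(a) - 5)^2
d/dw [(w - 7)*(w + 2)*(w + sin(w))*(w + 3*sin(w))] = (w - 7)*(w + 2)*(w + sin(w))*(3*cos(w) + 1) + (w - 7)*(w + 2)*(w + 3*sin(w))*(cos(w) + 1) + (w - 7)*(w + sin(w))*(w + 3*sin(w)) + (w + 2)*(w + sin(w))*(w + 3*sin(w))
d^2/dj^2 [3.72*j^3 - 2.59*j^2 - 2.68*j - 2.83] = 22.32*j - 5.18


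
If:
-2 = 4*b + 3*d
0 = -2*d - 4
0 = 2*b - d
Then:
No Solution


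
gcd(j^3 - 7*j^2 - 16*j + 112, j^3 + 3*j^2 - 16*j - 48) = j^2 - 16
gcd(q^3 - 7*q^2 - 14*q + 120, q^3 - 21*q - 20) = q^2 - q - 20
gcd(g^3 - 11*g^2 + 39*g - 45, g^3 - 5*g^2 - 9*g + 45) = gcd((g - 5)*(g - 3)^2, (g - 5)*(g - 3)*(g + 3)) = g^2 - 8*g + 15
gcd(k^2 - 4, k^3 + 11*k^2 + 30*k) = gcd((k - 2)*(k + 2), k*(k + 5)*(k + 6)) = 1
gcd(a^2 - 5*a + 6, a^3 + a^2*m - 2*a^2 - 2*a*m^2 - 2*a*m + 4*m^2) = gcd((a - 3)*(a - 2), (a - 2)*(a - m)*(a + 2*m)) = a - 2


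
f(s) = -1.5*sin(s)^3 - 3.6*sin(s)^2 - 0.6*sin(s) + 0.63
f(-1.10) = -0.63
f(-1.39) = -0.84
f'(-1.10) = 1.02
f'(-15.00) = -1.66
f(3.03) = 0.52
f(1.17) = -4.15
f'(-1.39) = 0.38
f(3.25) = 0.65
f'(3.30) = -0.42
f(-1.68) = -0.86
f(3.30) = 0.64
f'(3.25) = -0.13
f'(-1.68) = -0.23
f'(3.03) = 1.45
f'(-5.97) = -3.09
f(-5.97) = 0.06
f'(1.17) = -4.31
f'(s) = -4.5*sin(s)^2*cos(s) - 7.2*sin(s)*cos(s) - 0.6*cos(s)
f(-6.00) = 0.15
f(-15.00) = -0.09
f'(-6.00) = -2.85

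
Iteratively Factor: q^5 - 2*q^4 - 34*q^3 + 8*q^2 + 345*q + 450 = (q + 2)*(q^4 - 4*q^3 - 26*q^2 + 60*q + 225) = (q + 2)*(q + 3)*(q^3 - 7*q^2 - 5*q + 75) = (q + 2)*(q + 3)^2*(q^2 - 10*q + 25) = (q - 5)*(q + 2)*(q + 3)^2*(q - 5)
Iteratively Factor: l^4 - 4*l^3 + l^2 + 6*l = (l + 1)*(l^3 - 5*l^2 + 6*l) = (l - 3)*(l + 1)*(l^2 - 2*l) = l*(l - 3)*(l + 1)*(l - 2)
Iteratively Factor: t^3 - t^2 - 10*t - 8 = (t + 1)*(t^2 - 2*t - 8) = (t + 1)*(t + 2)*(t - 4)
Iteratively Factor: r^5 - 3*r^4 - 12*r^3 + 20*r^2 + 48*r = (r - 3)*(r^4 - 12*r^2 - 16*r) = r*(r - 3)*(r^3 - 12*r - 16) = r*(r - 3)*(r + 2)*(r^2 - 2*r - 8) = r*(r - 3)*(r + 2)^2*(r - 4)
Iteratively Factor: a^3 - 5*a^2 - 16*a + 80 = (a - 4)*(a^2 - a - 20) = (a - 4)*(a + 4)*(a - 5)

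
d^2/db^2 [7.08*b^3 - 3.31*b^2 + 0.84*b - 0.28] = 42.48*b - 6.62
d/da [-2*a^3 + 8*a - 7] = 8 - 6*a^2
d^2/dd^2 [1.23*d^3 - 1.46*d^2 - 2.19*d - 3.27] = 7.38*d - 2.92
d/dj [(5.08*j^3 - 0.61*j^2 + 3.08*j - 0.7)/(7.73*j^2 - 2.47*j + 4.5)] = (39.2684*j^4 - 25.0952*j^3 + 46.2783*j^2 + 5.332*j + 12.131)/(59.7529*j^4 - 38.1862*j^3 + 75.6709*j^2 - 22.23*j + 20.25)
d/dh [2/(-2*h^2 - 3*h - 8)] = 2*(4*h + 3)/(2*h^2 + 3*h + 8)^2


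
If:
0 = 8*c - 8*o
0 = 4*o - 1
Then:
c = 1/4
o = 1/4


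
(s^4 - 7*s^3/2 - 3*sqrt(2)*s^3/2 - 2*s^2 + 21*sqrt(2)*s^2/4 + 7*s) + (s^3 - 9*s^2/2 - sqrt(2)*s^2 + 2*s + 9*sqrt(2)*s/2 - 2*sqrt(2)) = s^4 - 5*s^3/2 - 3*sqrt(2)*s^3/2 - 13*s^2/2 + 17*sqrt(2)*s^2/4 + 9*sqrt(2)*s/2 + 9*s - 2*sqrt(2)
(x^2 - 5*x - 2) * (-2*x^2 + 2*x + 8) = -2*x^4 + 12*x^3 + 2*x^2 - 44*x - 16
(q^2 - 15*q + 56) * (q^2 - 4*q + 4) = q^4 - 19*q^3 + 120*q^2 - 284*q + 224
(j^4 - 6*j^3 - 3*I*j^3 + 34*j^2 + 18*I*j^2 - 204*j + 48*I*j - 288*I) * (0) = 0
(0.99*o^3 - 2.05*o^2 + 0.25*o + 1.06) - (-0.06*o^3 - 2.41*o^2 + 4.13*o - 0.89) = 1.05*o^3 + 0.36*o^2 - 3.88*o + 1.95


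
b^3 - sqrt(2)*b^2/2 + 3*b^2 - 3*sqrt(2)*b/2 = b*(b + 3)*(b - sqrt(2)/2)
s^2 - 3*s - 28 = (s - 7)*(s + 4)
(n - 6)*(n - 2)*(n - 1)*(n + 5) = n^4 - 4*n^3 - 25*n^2 + 88*n - 60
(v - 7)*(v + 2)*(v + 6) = v^3 + v^2 - 44*v - 84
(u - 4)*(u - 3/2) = u^2 - 11*u/2 + 6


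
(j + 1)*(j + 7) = j^2 + 8*j + 7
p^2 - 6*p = p*(p - 6)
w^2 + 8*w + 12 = (w + 2)*(w + 6)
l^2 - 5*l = l*(l - 5)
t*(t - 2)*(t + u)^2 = t^4 + 2*t^3*u - 2*t^3 + t^2*u^2 - 4*t^2*u - 2*t*u^2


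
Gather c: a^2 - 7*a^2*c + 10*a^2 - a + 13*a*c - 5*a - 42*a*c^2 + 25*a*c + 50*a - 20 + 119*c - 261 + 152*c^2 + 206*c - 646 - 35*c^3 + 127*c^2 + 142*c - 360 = 11*a^2 + 44*a - 35*c^3 + c^2*(279 - 42*a) + c*(-7*a^2 + 38*a + 467) - 1287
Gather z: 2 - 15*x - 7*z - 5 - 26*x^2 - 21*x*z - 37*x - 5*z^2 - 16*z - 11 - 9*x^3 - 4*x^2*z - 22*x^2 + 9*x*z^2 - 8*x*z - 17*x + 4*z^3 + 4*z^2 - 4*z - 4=-9*x^3 - 48*x^2 - 69*x + 4*z^3 + z^2*(9*x - 1) + z*(-4*x^2 - 29*x - 27) - 18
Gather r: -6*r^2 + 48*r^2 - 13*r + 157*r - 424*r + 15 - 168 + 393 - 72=42*r^2 - 280*r + 168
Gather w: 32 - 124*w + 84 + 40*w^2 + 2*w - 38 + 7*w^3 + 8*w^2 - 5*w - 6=7*w^3 + 48*w^2 - 127*w + 72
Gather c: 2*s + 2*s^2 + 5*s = 2*s^2 + 7*s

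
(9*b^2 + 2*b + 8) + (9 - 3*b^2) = 6*b^2 + 2*b + 17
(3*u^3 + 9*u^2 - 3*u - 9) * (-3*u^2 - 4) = -9*u^5 - 27*u^4 - 3*u^3 - 9*u^2 + 12*u + 36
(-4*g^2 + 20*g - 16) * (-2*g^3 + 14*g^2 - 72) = 8*g^5 - 96*g^4 + 312*g^3 + 64*g^2 - 1440*g + 1152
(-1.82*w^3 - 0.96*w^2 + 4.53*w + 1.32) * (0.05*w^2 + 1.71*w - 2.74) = -0.091*w^5 - 3.1602*w^4 + 3.5717*w^3 + 10.4427*w^2 - 10.155*w - 3.6168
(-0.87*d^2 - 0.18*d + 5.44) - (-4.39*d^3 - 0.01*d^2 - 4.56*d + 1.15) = 4.39*d^3 - 0.86*d^2 + 4.38*d + 4.29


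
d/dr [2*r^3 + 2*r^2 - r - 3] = 6*r^2 + 4*r - 1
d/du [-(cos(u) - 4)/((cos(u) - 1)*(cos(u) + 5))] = (sin(u)^2 + 8*cos(u) + 10)*sin(u)/((cos(u) - 1)^2*(cos(u) + 5)^2)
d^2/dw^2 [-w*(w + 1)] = -2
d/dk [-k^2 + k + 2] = 1 - 2*k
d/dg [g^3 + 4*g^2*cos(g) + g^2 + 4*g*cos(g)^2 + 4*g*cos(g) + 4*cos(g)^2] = -4*g^2*sin(g) + 3*g^2 - 4*g*sin(g) - 4*g*sin(2*g) + 8*g*cos(g) + 2*g - 4*sin(2*g) + 4*cos(g)^2 + 4*cos(g)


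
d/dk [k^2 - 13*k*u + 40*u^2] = 2*k - 13*u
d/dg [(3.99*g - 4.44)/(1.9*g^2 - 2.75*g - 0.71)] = (-7.581*g^2 + 16.872*g - 15.0429)/(3.61*g^4 - 10.45*g^3 + 4.8645*g^2 + 3.905*g + 0.5041)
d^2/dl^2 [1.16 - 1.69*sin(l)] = 1.69*sin(l)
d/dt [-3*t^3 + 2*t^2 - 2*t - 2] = -9*t^2 + 4*t - 2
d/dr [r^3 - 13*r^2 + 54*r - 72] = 3*r^2 - 26*r + 54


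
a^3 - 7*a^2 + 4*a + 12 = (a - 6)*(a - 2)*(a + 1)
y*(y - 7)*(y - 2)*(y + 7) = y^4 - 2*y^3 - 49*y^2 + 98*y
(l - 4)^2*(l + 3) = l^3 - 5*l^2 - 8*l + 48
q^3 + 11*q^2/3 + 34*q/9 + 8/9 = (q + 1/3)*(q + 4/3)*(q + 2)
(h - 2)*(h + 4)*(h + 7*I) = h^3 + 2*h^2 + 7*I*h^2 - 8*h + 14*I*h - 56*I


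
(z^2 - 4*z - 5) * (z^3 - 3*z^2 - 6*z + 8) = z^5 - 7*z^4 + z^3 + 47*z^2 - 2*z - 40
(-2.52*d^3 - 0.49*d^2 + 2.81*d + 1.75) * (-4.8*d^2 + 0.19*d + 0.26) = 12.096*d^5 + 1.8732*d^4 - 14.2363*d^3 - 7.9935*d^2 + 1.0631*d + 0.455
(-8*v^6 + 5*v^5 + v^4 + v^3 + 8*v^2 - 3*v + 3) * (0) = 0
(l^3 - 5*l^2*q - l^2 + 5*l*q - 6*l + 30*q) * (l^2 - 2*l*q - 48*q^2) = l^5 - 7*l^4*q - l^4 - 38*l^3*q^2 + 7*l^3*q - 6*l^3 + 240*l^2*q^3 + 38*l^2*q^2 + 42*l^2*q - 240*l*q^3 + 228*l*q^2 - 1440*q^3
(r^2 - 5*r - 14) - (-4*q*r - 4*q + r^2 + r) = 4*q*r + 4*q - 6*r - 14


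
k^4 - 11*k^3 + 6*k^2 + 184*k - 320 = (k - 8)*(k - 5)*(k - 2)*(k + 4)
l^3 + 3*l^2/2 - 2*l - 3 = (l + 3/2)*(l - sqrt(2))*(l + sqrt(2))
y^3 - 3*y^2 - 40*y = y*(y - 8)*(y + 5)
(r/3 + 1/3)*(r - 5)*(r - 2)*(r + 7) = r^4/3 + r^3/3 - 13*r^2 + 31*r/3 + 70/3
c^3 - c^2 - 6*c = c*(c - 3)*(c + 2)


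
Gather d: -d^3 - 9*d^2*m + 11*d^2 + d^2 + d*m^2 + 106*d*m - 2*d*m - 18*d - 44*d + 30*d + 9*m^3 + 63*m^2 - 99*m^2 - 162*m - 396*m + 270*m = -d^3 + d^2*(12 - 9*m) + d*(m^2 + 104*m - 32) + 9*m^3 - 36*m^2 - 288*m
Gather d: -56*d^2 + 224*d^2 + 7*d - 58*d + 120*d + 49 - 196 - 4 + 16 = 168*d^2 + 69*d - 135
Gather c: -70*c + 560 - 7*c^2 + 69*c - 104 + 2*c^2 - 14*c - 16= -5*c^2 - 15*c + 440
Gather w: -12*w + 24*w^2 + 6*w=24*w^2 - 6*w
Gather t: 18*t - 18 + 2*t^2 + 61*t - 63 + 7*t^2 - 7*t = 9*t^2 + 72*t - 81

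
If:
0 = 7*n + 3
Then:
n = -3/7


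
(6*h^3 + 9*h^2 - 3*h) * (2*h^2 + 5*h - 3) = 12*h^5 + 48*h^4 + 21*h^3 - 42*h^2 + 9*h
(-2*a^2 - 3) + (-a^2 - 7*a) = -3*a^2 - 7*a - 3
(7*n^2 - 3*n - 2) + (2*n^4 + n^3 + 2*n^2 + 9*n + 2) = 2*n^4 + n^3 + 9*n^2 + 6*n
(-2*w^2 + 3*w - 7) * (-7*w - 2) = 14*w^3 - 17*w^2 + 43*w + 14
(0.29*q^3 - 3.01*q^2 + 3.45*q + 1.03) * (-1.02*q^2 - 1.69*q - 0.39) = -0.2958*q^5 + 2.5801*q^4 + 1.4548*q^3 - 5.7072*q^2 - 3.0862*q - 0.4017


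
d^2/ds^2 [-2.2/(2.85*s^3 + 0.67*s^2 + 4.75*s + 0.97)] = ((37.62*s + 2.948)*(2.85*s^3 + 0.67*s^2 + 4.75*s + 0.97) - 2.2*(8.55*s^2 + 1.34*s + 4.75)*(17.1*s^2 + 2.68*s + 9.5))/(2.85*s^3 + 0.67*s^2 + 4.75*s + 0.97)^3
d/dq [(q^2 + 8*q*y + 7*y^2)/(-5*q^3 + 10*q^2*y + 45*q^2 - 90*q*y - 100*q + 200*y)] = (-2*(q + 4*y)*(q^3 - 2*q^2*y - 9*q^2 + 18*q*y + 20*q - 40*y) + (q^2 + 8*q*y + 7*y^2)*(3*q^2 - 4*q*y - 18*q + 18*y + 20))/(5*(q^3 - 2*q^2*y - 9*q^2 + 18*q*y + 20*q - 40*y)^2)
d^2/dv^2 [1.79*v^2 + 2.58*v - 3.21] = 3.58000000000000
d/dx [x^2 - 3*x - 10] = 2*x - 3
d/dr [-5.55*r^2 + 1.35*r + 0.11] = 1.35 - 11.1*r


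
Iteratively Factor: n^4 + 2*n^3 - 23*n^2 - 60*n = (n + 3)*(n^3 - n^2 - 20*n) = (n + 3)*(n + 4)*(n^2 - 5*n) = (n - 5)*(n + 3)*(n + 4)*(n)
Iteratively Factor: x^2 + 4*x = (x + 4)*(x)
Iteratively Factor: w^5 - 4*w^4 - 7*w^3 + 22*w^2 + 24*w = (w + 2)*(w^4 - 6*w^3 + 5*w^2 + 12*w) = (w - 3)*(w + 2)*(w^3 - 3*w^2 - 4*w) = (w - 4)*(w - 3)*(w + 2)*(w^2 + w) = (w - 4)*(w - 3)*(w + 1)*(w + 2)*(w)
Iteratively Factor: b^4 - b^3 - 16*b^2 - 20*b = (b)*(b^3 - b^2 - 16*b - 20) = b*(b + 2)*(b^2 - 3*b - 10) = b*(b + 2)^2*(b - 5)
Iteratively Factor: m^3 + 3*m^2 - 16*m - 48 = (m + 4)*(m^2 - m - 12) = (m + 3)*(m + 4)*(m - 4)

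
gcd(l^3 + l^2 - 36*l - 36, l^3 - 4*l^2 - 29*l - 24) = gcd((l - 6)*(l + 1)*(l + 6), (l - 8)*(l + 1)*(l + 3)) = l + 1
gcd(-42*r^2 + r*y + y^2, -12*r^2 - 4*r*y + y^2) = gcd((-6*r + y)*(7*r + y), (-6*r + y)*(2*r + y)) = -6*r + y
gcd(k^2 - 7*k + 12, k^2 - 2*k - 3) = k - 3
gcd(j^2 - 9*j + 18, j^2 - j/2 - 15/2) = j - 3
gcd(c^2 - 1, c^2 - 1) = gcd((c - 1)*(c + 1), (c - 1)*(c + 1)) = c^2 - 1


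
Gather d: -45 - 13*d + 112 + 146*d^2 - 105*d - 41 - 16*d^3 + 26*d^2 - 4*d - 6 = -16*d^3 + 172*d^2 - 122*d + 20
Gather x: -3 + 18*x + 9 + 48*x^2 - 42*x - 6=48*x^2 - 24*x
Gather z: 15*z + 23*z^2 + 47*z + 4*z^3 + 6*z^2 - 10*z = 4*z^3 + 29*z^2 + 52*z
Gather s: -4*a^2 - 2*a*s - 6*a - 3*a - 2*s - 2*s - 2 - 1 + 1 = -4*a^2 - 9*a + s*(-2*a - 4) - 2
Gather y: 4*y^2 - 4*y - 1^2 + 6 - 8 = 4*y^2 - 4*y - 3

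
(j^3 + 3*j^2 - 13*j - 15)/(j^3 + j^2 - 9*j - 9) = (j + 5)/(j + 3)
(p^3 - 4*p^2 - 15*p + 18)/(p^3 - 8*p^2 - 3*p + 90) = (p - 1)/(p - 5)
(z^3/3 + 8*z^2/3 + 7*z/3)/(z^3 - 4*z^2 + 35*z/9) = 3*(z^2 + 8*z + 7)/(9*z^2 - 36*z + 35)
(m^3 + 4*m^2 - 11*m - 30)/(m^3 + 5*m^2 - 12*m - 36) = (m + 5)/(m + 6)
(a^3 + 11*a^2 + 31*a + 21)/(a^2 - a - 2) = (a^2 + 10*a + 21)/(a - 2)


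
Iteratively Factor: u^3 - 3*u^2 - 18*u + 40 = (u + 4)*(u^2 - 7*u + 10) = (u - 2)*(u + 4)*(u - 5)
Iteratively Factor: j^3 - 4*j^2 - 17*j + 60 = (j - 5)*(j^2 + j - 12) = (j - 5)*(j - 3)*(j + 4)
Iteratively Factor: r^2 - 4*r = (r - 4)*(r)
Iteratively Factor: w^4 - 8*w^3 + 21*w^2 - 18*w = (w - 3)*(w^3 - 5*w^2 + 6*w) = (w - 3)^2*(w^2 - 2*w) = (w - 3)^2*(w - 2)*(w)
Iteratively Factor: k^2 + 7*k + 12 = (k + 3)*(k + 4)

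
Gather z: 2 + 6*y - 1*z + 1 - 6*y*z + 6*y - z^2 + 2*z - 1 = 12*y - z^2 + z*(1 - 6*y) + 2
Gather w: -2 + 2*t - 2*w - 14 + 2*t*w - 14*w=2*t + w*(2*t - 16) - 16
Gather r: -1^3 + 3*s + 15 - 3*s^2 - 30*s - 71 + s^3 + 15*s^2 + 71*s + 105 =s^3 + 12*s^2 + 44*s + 48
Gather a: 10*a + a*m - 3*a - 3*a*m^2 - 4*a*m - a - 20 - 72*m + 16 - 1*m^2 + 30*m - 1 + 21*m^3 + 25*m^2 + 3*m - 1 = a*(-3*m^2 - 3*m + 6) + 21*m^3 + 24*m^2 - 39*m - 6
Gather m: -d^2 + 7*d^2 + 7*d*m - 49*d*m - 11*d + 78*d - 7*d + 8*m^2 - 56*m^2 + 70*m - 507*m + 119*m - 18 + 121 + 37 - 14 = 6*d^2 + 60*d - 48*m^2 + m*(-42*d - 318) + 126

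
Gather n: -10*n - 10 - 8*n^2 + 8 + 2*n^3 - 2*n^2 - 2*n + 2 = 2*n^3 - 10*n^2 - 12*n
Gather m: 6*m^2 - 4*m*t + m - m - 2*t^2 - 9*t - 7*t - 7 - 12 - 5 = 6*m^2 - 4*m*t - 2*t^2 - 16*t - 24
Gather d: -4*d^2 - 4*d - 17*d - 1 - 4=-4*d^2 - 21*d - 5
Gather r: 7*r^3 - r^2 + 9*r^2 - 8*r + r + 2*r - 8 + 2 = 7*r^3 + 8*r^2 - 5*r - 6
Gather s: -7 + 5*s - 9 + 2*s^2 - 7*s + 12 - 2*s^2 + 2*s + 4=0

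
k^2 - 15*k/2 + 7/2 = (k - 7)*(k - 1/2)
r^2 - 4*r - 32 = (r - 8)*(r + 4)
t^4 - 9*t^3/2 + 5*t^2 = t^2*(t - 5/2)*(t - 2)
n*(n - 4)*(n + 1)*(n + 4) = n^4 + n^3 - 16*n^2 - 16*n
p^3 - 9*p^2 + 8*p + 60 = (p - 6)*(p - 5)*(p + 2)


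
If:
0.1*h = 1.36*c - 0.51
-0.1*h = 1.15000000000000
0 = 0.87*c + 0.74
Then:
No Solution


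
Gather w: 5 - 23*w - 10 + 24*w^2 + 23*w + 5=24*w^2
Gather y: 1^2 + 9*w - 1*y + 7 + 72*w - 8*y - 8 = 81*w - 9*y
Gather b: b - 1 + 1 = b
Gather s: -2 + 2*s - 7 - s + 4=s - 5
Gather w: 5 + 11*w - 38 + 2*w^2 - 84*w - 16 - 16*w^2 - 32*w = -14*w^2 - 105*w - 49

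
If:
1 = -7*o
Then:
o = -1/7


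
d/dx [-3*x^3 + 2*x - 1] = 2 - 9*x^2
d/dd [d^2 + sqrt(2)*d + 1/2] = 2*d + sqrt(2)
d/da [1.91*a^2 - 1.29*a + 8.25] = 3.82*a - 1.29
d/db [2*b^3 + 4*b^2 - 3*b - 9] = 6*b^2 + 8*b - 3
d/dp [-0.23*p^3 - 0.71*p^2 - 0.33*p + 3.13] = -0.69*p^2 - 1.42*p - 0.33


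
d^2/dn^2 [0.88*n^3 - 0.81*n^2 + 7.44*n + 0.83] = 5.28*n - 1.62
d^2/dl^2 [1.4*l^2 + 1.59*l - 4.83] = 2.80000000000000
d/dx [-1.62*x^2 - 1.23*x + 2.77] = -3.24*x - 1.23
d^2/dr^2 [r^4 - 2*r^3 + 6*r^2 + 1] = 12*r^2 - 12*r + 12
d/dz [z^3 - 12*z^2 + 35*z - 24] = 3*z^2 - 24*z + 35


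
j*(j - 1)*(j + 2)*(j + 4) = j^4 + 5*j^3 + 2*j^2 - 8*j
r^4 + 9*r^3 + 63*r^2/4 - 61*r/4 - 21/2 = (r - 1)*(r + 1/2)*(r + 7/2)*(r + 6)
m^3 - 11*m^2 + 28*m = m*(m - 7)*(m - 4)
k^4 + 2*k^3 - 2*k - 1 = (k - 1)*(k + 1)^3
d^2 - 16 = (d - 4)*(d + 4)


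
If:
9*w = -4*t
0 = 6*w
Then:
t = 0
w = 0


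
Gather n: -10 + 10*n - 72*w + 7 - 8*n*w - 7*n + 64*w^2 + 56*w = n*(3 - 8*w) + 64*w^2 - 16*w - 3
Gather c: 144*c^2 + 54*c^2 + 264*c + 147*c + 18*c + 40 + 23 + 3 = 198*c^2 + 429*c + 66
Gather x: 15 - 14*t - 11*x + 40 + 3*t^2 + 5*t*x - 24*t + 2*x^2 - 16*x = 3*t^2 - 38*t + 2*x^2 + x*(5*t - 27) + 55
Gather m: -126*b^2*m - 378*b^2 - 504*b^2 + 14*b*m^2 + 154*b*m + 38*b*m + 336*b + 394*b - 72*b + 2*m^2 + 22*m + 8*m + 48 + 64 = -882*b^2 + 658*b + m^2*(14*b + 2) + m*(-126*b^2 + 192*b + 30) + 112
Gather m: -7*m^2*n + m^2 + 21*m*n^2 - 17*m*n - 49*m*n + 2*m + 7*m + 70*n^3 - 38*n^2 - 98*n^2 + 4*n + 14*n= m^2*(1 - 7*n) + m*(21*n^2 - 66*n + 9) + 70*n^3 - 136*n^2 + 18*n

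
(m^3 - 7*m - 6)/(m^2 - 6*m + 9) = (m^2 + 3*m + 2)/(m - 3)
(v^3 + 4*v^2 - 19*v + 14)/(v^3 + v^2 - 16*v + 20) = (v^2 + 6*v - 7)/(v^2 + 3*v - 10)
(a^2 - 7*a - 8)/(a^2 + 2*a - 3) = (a^2 - 7*a - 8)/(a^2 + 2*a - 3)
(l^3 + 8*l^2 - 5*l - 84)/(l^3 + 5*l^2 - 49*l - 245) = (l^2 + l - 12)/(l^2 - 2*l - 35)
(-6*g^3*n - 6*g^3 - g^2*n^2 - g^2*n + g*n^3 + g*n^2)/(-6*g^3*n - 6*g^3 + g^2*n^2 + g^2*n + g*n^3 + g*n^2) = (6*g^2 + g*n - n^2)/(6*g^2 - g*n - n^2)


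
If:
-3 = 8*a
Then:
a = -3/8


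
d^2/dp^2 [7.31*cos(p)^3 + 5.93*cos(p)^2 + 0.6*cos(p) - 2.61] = -6.0825*cos(p) - 11.86*cos(2*p) - 16.4475*cos(3*p)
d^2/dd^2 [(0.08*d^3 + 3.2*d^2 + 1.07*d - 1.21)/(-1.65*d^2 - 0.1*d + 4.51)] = (-2.22044604925031e-16*d^5 + 1.4210854715202e-14*d^4 - 5.96239*d^3 - 122.89497*d^2 - 56.339778*d - 113.10915)/(4.492125*d^6 + 0.81675*d^5 - 36.785925*d^4 - 4.4639*d^3 + 100.548195*d^2 + 6.10203*d - 91.733851)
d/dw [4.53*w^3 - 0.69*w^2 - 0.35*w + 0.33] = 13.59*w^2 - 1.38*w - 0.35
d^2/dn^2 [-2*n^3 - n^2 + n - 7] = -12*n - 2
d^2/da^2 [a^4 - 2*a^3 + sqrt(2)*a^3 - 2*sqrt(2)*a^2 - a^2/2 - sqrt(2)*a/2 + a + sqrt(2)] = 12*a^2 - 12*a + 6*sqrt(2)*a - 4*sqrt(2) - 1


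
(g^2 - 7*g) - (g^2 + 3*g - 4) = 4 - 10*g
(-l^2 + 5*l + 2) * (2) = -2*l^2 + 10*l + 4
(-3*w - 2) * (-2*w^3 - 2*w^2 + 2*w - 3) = 6*w^4 + 10*w^3 - 2*w^2 + 5*w + 6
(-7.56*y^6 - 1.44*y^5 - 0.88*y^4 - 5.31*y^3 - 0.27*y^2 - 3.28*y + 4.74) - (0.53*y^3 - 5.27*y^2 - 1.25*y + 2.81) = -7.56*y^6 - 1.44*y^5 - 0.88*y^4 - 5.84*y^3 + 5.0*y^2 - 2.03*y + 1.93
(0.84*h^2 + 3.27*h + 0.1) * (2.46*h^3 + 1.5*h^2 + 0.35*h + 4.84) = 2.0664*h^5 + 9.3042*h^4 + 5.445*h^3 + 5.3601*h^2 + 15.8618*h + 0.484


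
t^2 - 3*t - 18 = (t - 6)*(t + 3)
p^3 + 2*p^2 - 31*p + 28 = (p - 4)*(p - 1)*(p + 7)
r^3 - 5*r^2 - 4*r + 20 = (r - 5)*(r - 2)*(r + 2)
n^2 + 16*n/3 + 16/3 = (n + 4/3)*(n + 4)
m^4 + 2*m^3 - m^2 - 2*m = m*(m - 1)*(m + 1)*(m + 2)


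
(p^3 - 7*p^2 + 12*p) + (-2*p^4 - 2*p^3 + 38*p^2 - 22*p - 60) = -2*p^4 - p^3 + 31*p^2 - 10*p - 60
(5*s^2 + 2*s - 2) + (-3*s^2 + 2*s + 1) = 2*s^2 + 4*s - 1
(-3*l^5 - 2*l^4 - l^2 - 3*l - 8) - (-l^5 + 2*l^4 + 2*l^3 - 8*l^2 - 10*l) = -2*l^5 - 4*l^4 - 2*l^3 + 7*l^2 + 7*l - 8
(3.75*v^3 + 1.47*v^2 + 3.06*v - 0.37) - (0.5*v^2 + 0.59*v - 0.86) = 3.75*v^3 + 0.97*v^2 + 2.47*v + 0.49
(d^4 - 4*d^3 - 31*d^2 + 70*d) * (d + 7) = d^5 + 3*d^4 - 59*d^3 - 147*d^2 + 490*d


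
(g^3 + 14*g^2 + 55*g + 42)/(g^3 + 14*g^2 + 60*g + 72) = (g^2 + 8*g + 7)/(g^2 + 8*g + 12)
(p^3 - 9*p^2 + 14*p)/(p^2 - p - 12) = p*(-p^2 + 9*p - 14)/(-p^2 + p + 12)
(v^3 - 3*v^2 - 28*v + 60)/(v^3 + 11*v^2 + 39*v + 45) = (v^2 - 8*v + 12)/(v^2 + 6*v + 9)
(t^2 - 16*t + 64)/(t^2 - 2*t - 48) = (t - 8)/(t + 6)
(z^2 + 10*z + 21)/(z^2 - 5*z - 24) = (z + 7)/(z - 8)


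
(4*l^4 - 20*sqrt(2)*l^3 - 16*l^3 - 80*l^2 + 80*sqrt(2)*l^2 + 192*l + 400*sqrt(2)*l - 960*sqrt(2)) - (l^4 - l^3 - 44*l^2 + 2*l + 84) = 3*l^4 - 20*sqrt(2)*l^3 - 15*l^3 - 36*l^2 + 80*sqrt(2)*l^2 + 190*l + 400*sqrt(2)*l - 960*sqrt(2) - 84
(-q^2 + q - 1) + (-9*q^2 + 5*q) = -10*q^2 + 6*q - 1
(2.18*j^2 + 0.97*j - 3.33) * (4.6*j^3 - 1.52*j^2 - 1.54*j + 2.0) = 10.028*j^5 + 1.1484*j^4 - 20.1496*j^3 + 7.9278*j^2 + 7.0682*j - 6.66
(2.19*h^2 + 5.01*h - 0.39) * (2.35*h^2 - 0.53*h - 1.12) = 5.1465*h^4 + 10.6128*h^3 - 6.0246*h^2 - 5.4045*h + 0.4368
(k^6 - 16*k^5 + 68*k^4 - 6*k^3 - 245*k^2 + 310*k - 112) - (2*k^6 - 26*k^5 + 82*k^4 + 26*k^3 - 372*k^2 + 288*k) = -k^6 + 10*k^5 - 14*k^4 - 32*k^3 + 127*k^2 + 22*k - 112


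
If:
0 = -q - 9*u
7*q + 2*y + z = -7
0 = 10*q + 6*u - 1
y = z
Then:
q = 3/28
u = -1/84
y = -31/12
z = -31/12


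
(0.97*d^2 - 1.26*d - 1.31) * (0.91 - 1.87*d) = -1.8139*d^3 + 3.2389*d^2 + 1.3031*d - 1.1921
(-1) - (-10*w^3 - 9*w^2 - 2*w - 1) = 10*w^3 + 9*w^2 + 2*w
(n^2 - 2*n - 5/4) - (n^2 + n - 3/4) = -3*n - 1/2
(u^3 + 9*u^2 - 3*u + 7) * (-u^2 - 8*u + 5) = -u^5 - 17*u^4 - 64*u^3 + 62*u^2 - 71*u + 35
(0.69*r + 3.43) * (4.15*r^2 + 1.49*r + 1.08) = 2.8635*r^3 + 15.2626*r^2 + 5.8559*r + 3.7044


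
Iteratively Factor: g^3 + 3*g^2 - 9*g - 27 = (g + 3)*(g^2 - 9) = (g - 3)*(g + 3)*(g + 3)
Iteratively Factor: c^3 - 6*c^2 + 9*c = (c)*(c^2 - 6*c + 9) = c*(c - 3)*(c - 3)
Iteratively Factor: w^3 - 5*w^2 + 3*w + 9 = (w - 3)*(w^2 - 2*w - 3) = (w - 3)*(w + 1)*(w - 3)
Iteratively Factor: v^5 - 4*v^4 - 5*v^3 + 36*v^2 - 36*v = (v - 2)*(v^4 - 2*v^3 - 9*v^2 + 18*v) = (v - 2)^2*(v^3 - 9*v) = v*(v - 2)^2*(v^2 - 9) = v*(v - 3)*(v - 2)^2*(v + 3)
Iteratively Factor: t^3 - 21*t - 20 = (t - 5)*(t^2 + 5*t + 4) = (t - 5)*(t + 4)*(t + 1)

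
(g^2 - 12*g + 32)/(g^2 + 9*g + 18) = (g^2 - 12*g + 32)/(g^2 + 9*g + 18)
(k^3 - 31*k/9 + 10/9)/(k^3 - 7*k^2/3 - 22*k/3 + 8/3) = (k - 5/3)/(k - 4)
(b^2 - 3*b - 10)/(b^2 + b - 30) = (b + 2)/(b + 6)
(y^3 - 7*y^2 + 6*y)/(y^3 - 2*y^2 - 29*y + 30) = y/(y + 5)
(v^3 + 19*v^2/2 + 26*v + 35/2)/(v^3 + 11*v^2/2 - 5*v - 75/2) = (2*v^2 + 9*v + 7)/(2*v^2 + v - 15)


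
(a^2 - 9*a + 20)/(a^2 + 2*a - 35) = (a - 4)/(a + 7)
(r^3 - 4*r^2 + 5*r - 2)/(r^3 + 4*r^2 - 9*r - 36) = (r^3 - 4*r^2 + 5*r - 2)/(r^3 + 4*r^2 - 9*r - 36)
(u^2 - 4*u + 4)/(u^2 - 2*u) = (u - 2)/u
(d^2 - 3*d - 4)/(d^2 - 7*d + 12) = (d + 1)/(d - 3)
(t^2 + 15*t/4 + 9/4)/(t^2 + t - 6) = (t + 3/4)/(t - 2)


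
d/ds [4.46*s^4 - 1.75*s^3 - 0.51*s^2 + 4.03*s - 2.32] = 17.84*s^3 - 5.25*s^2 - 1.02*s + 4.03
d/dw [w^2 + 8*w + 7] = 2*w + 8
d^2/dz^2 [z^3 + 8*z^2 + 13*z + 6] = 6*z + 16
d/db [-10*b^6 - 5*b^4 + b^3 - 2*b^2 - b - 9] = -60*b^5 - 20*b^3 + 3*b^2 - 4*b - 1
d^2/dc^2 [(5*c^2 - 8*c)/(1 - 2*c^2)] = 2*(32*c^3 - 30*c^2 + 48*c - 5)/(8*c^6 - 12*c^4 + 6*c^2 - 1)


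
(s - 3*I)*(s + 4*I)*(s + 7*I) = s^3 + 8*I*s^2 + 5*s + 84*I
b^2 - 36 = (b - 6)*(b + 6)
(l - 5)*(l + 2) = l^2 - 3*l - 10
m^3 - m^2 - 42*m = m*(m - 7)*(m + 6)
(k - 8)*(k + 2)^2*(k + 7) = k^4 + 3*k^3 - 56*k^2 - 228*k - 224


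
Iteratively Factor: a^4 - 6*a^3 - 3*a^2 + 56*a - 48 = (a - 1)*(a^3 - 5*a^2 - 8*a + 48) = (a - 1)*(a + 3)*(a^2 - 8*a + 16) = (a - 4)*(a - 1)*(a + 3)*(a - 4)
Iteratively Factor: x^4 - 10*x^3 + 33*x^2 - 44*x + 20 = (x - 2)*(x^3 - 8*x^2 + 17*x - 10) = (x - 2)^2*(x^2 - 6*x + 5) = (x - 5)*(x - 2)^2*(x - 1)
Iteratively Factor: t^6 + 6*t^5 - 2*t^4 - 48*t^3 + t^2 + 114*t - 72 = (t - 2)*(t^5 + 8*t^4 + 14*t^3 - 20*t^2 - 39*t + 36) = (t - 2)*(t - 1)*(t^4 + 9*t^3 + 23*t^2 + 3*t - 36) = (t - 2)*(t - 1)^2*(t^3 + 10*t^2 + 33*t + 36) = (t - 2)*(t - 1)^2*(t + 3)*(t^2 + 7*t + 12) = (t - 2)*(t - 1)^2*(t + 3)^2*(t + 4)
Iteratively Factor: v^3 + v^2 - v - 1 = (v - 1)*(v^2 + 2*v + 1) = (v - 1)*(v + 1)*(v + 1)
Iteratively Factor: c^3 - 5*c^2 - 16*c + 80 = (c - 4)*(c^2 - c - 20) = (c - 5)*(c - 4)*(c + 4)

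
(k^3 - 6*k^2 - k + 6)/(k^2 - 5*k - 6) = k - 1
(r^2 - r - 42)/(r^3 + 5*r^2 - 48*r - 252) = 1/(r + 6)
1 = 1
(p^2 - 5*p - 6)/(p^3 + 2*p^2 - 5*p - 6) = (p - 6)/(p^2 + p - 6)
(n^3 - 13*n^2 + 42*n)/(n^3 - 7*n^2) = (n - 6)/n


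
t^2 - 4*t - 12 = (t - 6)*(t + 2)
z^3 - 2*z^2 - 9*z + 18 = (z - 3)*(z - 2)*(z + 3)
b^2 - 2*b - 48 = (b - 8)*(b + 6)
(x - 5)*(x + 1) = x^2 - 4*x - 5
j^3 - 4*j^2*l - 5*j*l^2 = j*(j - 5*l)*(j + l)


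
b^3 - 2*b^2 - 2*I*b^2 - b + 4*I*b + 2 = (b - 2)*(b - I)^2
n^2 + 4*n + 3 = (n + 1)*(n + 3)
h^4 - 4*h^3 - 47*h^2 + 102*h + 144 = (h - 8)*(h - 3)*(h + 1)*(h + 6)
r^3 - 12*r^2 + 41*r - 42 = (r - 7)*(r - 3)*(r - 2)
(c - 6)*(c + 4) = c^2 - 2*c - 24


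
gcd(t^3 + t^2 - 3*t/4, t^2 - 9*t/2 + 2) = t - 1/2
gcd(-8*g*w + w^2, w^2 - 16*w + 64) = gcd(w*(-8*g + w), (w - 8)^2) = 1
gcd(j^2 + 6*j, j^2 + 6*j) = j^2 + 6*j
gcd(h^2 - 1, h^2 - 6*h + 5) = h - 1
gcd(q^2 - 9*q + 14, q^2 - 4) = q - 2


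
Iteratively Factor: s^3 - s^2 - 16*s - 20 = (s + 2)*(s^2 - 3*s - 10) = (s - 5)*(s + 2)*(s + 2)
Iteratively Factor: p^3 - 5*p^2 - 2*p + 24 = (p - 3)*(p^2 - 2*p - 8) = (p - 3)*(p + 2)*(p - 4)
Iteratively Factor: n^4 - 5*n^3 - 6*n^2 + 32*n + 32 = (n - 4)*(n^3 - n^2 - 10*n - 8) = (n - 4)^2*(n^2 + 3*n + 2) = (n - 4)^2*(n + 1)*(n + 2)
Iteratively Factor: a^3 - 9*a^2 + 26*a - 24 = (a - 2)*(a^2 - 7*a + 12) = (a - 3)*(a - 2)*(a - 4)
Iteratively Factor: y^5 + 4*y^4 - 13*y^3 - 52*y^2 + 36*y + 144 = (y + 2)*(y^4 + 2*y^3 - 17*y^2 - 18*y + 72) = (y + 2)*(y + 3)*(y^3 - y^2 - 14*y + 24) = (y + 2)*(y + 3)*(y + 4)*(y^2 - 5*y + 6) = (y - 2)*(y + 2)*(y + 3)*(y + 4)*(y - 3)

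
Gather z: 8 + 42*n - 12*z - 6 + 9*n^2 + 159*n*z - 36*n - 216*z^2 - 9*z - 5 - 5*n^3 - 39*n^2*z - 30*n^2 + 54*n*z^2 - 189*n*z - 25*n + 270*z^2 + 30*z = -5*n^3 - 21*n^2 - 19*n + z^2*(54*n + 54) + z*(-39*n^2 - 30*n + 9) - 3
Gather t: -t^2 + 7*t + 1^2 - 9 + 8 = -t^2 + 7*t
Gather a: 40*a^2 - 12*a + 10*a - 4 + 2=40*a^2 - 2*a - 2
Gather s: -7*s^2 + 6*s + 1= -7*s^2 + 6*s + 1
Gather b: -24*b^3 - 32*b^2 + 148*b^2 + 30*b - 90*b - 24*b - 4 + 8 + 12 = -24*b^3 + 116*b^2 - 84*b + 16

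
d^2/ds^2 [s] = 0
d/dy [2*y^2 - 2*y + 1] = 4*y - 2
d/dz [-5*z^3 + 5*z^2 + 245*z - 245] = -15*z^2 + 10*z + 245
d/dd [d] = 1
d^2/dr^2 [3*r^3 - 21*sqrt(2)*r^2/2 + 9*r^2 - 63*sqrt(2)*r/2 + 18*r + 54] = 18*r - 21*sqrt(2) + 18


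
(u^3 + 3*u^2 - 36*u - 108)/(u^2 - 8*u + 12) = (u^2 + 9*u + 18)/(u - 2)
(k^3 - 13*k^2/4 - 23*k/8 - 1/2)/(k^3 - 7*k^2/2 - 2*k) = (k + 1/4)/k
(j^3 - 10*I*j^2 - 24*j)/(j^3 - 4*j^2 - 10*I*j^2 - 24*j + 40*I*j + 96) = j/(j - 4)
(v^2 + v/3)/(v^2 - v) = (v + 1/3)/(v - 1)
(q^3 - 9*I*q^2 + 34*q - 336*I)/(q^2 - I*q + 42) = q - 8*I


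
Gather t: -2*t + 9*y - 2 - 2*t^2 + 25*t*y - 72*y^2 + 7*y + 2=-2*t^2 + t*(25*y - 2) - 72*y^2 + 16*y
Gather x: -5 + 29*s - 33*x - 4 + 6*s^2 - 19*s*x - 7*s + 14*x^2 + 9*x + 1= 6*s^2 + 22*s + 14*x^2 + x*(-19*s - 24) - 8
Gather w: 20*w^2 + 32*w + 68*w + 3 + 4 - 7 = 20*w^2 + 100*w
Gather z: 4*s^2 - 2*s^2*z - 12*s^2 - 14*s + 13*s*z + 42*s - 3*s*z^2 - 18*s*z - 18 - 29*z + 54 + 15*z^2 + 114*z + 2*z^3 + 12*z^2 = -8*s^2 + 28*s + 2*z^3 + z^2*(27 - 3*s) + z*(-2*s^2 - 5*s + 85) + 36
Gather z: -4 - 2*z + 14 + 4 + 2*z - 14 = 0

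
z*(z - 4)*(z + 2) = z^3 - 2*z^2 - 8*z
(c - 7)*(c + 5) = c^2 - 2*c - 35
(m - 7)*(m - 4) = m^2 - 11*m + 28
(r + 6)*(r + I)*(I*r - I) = I*r^3 - r^2 + 5*I*r^2 - 5*r - 6*I*r + 6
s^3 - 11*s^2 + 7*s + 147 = (s - 7)^2*(s + 3)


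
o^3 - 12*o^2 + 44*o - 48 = (o - 6)*(o - 4)*(o - 2)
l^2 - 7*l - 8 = (l - 8)*(l + 1)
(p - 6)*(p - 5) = p^2 - 11*p + 30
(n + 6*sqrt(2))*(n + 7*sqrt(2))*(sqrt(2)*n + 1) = sqrt(2)*n^3 + 27*n^2 + 97*sqrt(2)*n + 84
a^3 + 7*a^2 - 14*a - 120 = (a - 4)*(a + 5)*(a + 6)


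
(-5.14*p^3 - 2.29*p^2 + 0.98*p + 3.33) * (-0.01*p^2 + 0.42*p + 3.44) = 0.0514*p^5 - 2.1359*p^4 - 18.6532*p^3 - 7.4993*p^2 + 4.7698*p + 11.4552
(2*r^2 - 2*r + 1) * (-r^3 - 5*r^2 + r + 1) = -2*r^5 - 8*r^4 + 11*r^3 - 5*r^2 - r + 1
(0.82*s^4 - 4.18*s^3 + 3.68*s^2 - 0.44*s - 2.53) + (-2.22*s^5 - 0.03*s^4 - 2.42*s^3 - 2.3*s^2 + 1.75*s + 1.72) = -2.22*s^5 + 0.79*s^4 - 6.6*s^3 + 1.38*s^2 + 1.31*s - 0.81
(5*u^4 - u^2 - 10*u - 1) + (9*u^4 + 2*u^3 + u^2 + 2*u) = 14*u^4 + 2*u^3 - 8*u - 1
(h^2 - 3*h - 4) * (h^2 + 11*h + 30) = h^4 + 8*h^3 - 7*h^2 - 134*h - 120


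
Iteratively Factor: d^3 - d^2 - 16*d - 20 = (d + 2)*(d^2 - 3*d - 10) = (d - 5)*(d + 2)*(d + 2)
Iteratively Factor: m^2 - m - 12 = (m - 4)*(m + 3)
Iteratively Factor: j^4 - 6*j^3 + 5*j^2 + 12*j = (j - 3)*(j^3 - 3*j^2 - 4*j) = (j - 3)*(j + 1)*(j^2 - 4*j) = j*(j - 3)*(j + 1)*(j - 4)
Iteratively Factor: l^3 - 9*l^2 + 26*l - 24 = (l - 3)*(l^2 - 6*l + 8) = (l - 4)*(l - 3)*(l - 2)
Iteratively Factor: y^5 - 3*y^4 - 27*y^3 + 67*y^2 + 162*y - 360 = (y - 3)*(y^4 - 27*y^2 - 14*y + 120) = (y - 5)*(y - 3)*(y^3 + 5*y^2 - 2*y - 24) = (y - 5)*(y - 3)*(y + 3)*(y^2 + 2*y - 8) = (y - 5)*(y - 3)*(y + 3)*(y + 4)*(y - 2)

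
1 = 1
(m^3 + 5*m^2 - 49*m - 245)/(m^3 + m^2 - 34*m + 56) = (m^2 - 2*m - 35)/(m^2 - 6*m + 8)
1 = 1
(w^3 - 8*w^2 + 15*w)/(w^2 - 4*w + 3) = w*(w - 5)/(w - 1)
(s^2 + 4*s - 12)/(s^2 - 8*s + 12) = (s + 6)/(s - 6)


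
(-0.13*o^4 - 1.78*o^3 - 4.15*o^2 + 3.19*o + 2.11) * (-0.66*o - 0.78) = 0.0858*o^5 + 1.2762*o^4 + 4.1274*o^3 + 1.1316*o^2 - 3.8808*o - 1.6458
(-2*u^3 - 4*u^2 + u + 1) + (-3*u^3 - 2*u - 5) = -5*u^3 - 4*u^2 - u - 4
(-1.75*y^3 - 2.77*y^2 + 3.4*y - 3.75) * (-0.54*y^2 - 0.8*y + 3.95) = 0.945*y^5 + 2.8958*y^4 - 6.5325*y^3 - 11.6365*y^2 + 16.43*y - 14.8125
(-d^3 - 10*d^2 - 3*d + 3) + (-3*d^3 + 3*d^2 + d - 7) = -4*d^3 - 7*d^2 - 2*d - 4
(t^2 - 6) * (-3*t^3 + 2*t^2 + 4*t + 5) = -3*t^5 + 2*t^4 + 22*t^3 - 7*t^2 - 24*t - 30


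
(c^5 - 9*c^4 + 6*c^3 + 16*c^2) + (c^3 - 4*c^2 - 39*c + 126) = c^5 - 9*c^4 + 7*c^3 + 12*c^2 - 39*c + 126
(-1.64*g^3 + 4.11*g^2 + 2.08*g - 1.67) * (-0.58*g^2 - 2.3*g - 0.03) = 0.9512*g^5 + 1.3882*g^4 - 10.6102*g^3 - 3.9387*g^2 + 3.7786*g + 0.0501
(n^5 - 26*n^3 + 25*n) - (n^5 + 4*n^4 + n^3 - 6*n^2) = -4*n^4 - 27*n^3 + 6*n^2 + 25*n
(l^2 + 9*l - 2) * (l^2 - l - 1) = l^4 + 8*l^3 - 12*l^2 - 7*l + 2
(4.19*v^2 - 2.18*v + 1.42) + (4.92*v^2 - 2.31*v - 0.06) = 9.11*v^2 - 4.49*v + 1.36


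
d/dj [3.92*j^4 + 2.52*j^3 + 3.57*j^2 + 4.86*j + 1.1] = 15.68*j^3 + 7.56*j^2 + 7.14*j + 4.86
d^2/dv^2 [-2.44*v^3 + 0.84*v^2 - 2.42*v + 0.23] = 1.68 - 14.64*v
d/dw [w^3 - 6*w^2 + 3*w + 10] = 3*w^2 - 12*w + 3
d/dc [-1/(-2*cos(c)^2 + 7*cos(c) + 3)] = (4*cos(c) - 7)*sin(c)/(7*cos(c) - cos(2*c) + 2)^2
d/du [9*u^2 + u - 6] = 18*u + 1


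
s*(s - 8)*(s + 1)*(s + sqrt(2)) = s^4 - 7*s^3 + sqrt(2)*s^3 - 7*sqrt(2)*s^2 - 8*s^2 - 8*sqrt(2)*s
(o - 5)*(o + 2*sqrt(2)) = o^2 - 5*o + 2*sqrt(2)*o - 10*sqrt(2)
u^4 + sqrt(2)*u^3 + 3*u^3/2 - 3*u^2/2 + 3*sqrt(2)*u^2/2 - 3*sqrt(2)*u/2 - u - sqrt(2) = (u - 1)*(u + 1/2)*(u + 2)*(u + sqrt(2))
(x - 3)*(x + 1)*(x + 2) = x^3 - 7*x - 6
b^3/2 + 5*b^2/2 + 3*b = b*(b/2 + 1)*(b + 3)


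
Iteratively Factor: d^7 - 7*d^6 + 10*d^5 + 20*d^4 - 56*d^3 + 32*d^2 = (d - 2)*(d^6 - 5*d^5 + 20*d^3 - 16*d^2) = (d - 2)^2*(d^5 - 3*d^4 - 6*d^3 + 8*d^2) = d*(d - 2)^2*(d^4 - 3*d^3 - 6*d^2 + 8*d) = d*(d - 2)^2*(d - 1)*(d^3 - 2*d^2 - 8*d) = d*(d - 4)*(d - 2)^2*(d - 1)*(d^2 + 2*d) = d*(d - 4)*(d - 2)^2*(d - 1)*(d + 2)*(d)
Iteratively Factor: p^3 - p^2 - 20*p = (p)*(p^2 - p - 20) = p*(p - 5)*(p + 4)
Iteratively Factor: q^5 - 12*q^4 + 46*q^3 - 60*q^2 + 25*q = (q - 5)*(q^4 - 7*q^3 + 11*q^2 - 5*q) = (q - 5)^2*(q^3 - 2*q^2 + q) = q*(q - 5)^2*(q^2 - 2*q + 1) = q*(q - 5)^2*(q - 1)*(q - 1)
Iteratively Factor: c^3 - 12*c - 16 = (c - 4)*(c^2 + 4*c + 4) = (c - 4)*(c + 2)*(c + 2)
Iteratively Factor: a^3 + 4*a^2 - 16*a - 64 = (a + 4)*(a^2 - 16) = (a + 4)^2*(a - 4)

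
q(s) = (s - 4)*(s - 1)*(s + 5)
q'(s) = (s - 4)*(s - 1) + (s - 4)*(s + 5) + (s - 1)*(s + 5)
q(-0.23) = 24.82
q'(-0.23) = -20.84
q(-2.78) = 56.90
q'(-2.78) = 2.19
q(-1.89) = 52.94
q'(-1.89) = -10.28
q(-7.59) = -257.86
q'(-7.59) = 151.82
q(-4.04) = 38.90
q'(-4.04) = 27.96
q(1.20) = -3.47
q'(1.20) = -16.68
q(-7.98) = -320.59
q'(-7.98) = 170.04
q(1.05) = -0.89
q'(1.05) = -17.69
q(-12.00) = -1456.00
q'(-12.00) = 411.00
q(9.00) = 560.00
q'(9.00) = 222.00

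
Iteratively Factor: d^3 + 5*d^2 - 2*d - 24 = (d - 2)*(d^2 + 7*d + 12) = (d - 2)*(d + 3)*(d + 4)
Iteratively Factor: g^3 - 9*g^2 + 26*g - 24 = (g - 3)*(g^2 - 6*g + 8) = (g - 4)*(g - 3)*(g - 2)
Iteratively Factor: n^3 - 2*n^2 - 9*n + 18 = (n + 3)*(n^2 - 5*n + 6) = (n - 3)*(n + 3)*(n - 2)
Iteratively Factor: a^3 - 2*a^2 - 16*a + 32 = (a - 4)*(a^2 + 2*a - 8) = (a - 4)*(a + 4)*(a - 2)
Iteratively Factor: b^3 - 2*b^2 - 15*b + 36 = (b + 4)*(b^2 - 6*b + 9) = (b - 3)*(b + 4)*(b - 3)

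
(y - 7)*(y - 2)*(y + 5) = y^3 - 4*y^2 - 31*y + 70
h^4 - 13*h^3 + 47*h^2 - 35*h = h*(h - 7)*(h - 5)*(h - 1)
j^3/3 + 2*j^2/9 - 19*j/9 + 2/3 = (j/3 + 1)*(j - 2)*(j - 1/3)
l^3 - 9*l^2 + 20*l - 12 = (l - 6)*(l - 2)*(l - 1)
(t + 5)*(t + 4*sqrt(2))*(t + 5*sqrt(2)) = t^3 + 5*t^2 + 9*sqrt(2)*t^2 + 40*t + 45*sqrt(2)*t + 200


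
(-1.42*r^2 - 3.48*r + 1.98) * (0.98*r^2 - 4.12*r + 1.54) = -1.3916*r^4 + 2.44*r^3 + 14.0912*r^2 - 13.5168*r + 3.0492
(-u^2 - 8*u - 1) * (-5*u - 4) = 5*u^3 + 44*u^2 + 37*u + 4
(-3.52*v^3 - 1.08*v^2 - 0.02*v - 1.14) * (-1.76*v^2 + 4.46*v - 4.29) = 6.1952*v^5 - 13.7984*v^4 + 10.3192*v^3 + 6.5504*v^2 - 4.9986*v + 4.8906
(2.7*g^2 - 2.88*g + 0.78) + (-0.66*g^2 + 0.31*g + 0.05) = 2.04*g^2 - 2.57*g + 0.83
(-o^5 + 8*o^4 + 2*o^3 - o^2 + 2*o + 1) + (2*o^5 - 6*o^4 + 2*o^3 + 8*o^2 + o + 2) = o^5 + 2*o^4 + 4*o^3 + 7*o^2 + 3*o + 3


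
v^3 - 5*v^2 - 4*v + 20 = (v - 5)*(v - 2)*(v + 2)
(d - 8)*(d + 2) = d^2 - 6*d - 16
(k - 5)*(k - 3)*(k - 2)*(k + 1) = k^4 - 9*k^3 + 21*k^2 + k - 30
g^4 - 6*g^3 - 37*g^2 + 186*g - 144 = (g - 8)*(g - 3)*(g - 1)*(g + 6)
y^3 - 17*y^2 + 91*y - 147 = (y - 7)^2*(y - 3)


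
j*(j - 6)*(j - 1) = j^3 - 7*j^2 + 6*j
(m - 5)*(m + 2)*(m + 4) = m^3 + m^2 - 22*m - 40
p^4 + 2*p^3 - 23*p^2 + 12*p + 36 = (p - 3)*(p - 2)*(p + 1)*(p + 6)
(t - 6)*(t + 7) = t^2 + t - 42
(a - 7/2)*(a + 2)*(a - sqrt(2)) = a^3 - 3*a^2/2 - sqrt(2)*a^2 - 7*a + 3*sqrt(2)*a/2 + 7*sqrt(2)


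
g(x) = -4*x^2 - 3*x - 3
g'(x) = -8*x - 3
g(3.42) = -60.05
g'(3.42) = -30.36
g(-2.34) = -17.88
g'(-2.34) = 15.72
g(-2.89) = -27.74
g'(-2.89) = 20.12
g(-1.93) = -12.11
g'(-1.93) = 12.44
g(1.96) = -24.25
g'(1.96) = -18.68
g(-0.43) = -2.45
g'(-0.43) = 0.44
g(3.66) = -67.56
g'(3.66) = -32.28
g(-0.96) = -3.81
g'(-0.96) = 4.68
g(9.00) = -354.00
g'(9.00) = -75.00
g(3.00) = -48.00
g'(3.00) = -27.00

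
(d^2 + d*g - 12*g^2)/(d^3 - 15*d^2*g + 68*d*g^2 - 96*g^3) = (d + 4*g)/(d^2 - 12*d*g + 32*g^2)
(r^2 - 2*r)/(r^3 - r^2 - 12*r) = (2 - r)/(-r^2 + r + 12)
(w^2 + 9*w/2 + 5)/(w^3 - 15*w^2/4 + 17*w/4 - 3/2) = 2*(2*w^2 + 9*w + 10)/(4*w^3 - 15*w^2 + 17*w - 6)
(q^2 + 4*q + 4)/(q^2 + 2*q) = (q + 2)/q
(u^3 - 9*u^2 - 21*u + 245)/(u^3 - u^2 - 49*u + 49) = (u^2 - 2*u - 35)/(u^2 + 6*u - 7)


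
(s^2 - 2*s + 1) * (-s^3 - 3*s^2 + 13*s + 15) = -s^5 - s^4 + 18*s^3 - 14*s^2 - 17*s + 15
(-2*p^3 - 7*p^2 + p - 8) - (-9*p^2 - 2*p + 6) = -2*p^3 + 2*p^2 + 3*p - 14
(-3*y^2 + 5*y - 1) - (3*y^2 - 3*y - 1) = -6*y^2 + 8*y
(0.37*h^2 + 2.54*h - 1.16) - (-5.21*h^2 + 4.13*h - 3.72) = 5.58*h^2 - 1.59*h + 2.56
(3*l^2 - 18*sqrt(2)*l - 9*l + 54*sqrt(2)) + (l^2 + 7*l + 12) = 4*l^2 - 18*sqrt(2)*l - 2*l + 12 + 54*sqrt(2)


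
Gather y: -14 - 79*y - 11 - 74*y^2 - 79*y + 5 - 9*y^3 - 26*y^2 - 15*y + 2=-9*y^3 - 100*y^2 - 173*y - 18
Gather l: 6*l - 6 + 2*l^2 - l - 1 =2*l^2 + 5*l - 7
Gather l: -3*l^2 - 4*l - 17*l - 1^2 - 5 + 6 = -3*l^2 - 21*l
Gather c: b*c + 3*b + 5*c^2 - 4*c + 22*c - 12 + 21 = 3*b + 5*c^2 + c*(b + 18) + 9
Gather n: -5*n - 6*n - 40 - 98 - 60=-11*n - 198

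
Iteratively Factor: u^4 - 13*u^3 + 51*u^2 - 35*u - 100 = (u - 5)*(u^3 - 8*u^2 + 11*u + 20) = (u - 5)*(u + 1)*(u^2 - 9*u + 20) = (u - 5)*(u - 4)*(u + 1)*(u - 5)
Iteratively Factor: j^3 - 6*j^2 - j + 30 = (j - 5)*(j^2 - j - 6) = (j - 5)*(j + 2)*(j - 3)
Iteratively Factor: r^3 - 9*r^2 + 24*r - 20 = (r - 5)*(r^2 - 4*r + 4) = (r - 5)*(r - 2)*(r - 2)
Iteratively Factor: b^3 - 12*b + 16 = (b - 2)*(b^2 + 2*b - 8) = (b - 2)*(b + 4)*(b - 2)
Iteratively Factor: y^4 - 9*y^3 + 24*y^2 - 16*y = (y - 4)*(y^3 - 5*y^2 + 4*y) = (y - 4)^2*(y^2 - y) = y*(y - 4)^2*(y - 1)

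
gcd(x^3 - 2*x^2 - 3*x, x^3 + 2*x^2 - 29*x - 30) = x + 1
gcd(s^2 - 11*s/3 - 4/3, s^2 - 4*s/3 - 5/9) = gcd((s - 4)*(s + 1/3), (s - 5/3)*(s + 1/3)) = s + 1/3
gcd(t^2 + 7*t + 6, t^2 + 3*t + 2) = t + 1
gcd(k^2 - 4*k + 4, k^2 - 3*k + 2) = k - 2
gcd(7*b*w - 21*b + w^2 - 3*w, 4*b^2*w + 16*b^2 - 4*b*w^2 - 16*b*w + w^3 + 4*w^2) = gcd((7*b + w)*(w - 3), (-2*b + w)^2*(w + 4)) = 1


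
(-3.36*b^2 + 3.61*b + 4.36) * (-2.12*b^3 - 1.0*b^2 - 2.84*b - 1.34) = 7.1232*b^5 - 4.2932*b^4 - 3.3108*b^3 - 10.11*b^2 - 17.2198*b - 5.8424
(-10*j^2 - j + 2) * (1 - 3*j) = 30*j^3 - 7*j^2 - 7*j + 2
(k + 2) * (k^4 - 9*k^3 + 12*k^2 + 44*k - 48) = k^5 - 7*k^4 - 6*k^3 + 68*k^2 + 40*k - 96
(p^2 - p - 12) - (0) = p^2 - p - 12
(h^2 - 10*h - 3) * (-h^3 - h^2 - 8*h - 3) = -h^5 + 9*h^4 + 5*h^3 + 80*h^2 + 54*h + 9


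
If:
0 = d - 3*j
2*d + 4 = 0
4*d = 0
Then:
No Solution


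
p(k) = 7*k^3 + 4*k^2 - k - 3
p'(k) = 21*k^2 + 8*k - 1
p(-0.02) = -2.98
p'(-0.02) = -1.15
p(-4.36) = -502.77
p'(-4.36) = 363.32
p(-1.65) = -21.90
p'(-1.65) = 42.97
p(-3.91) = -356.37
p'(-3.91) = 288.77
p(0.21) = -2.97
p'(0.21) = 1.61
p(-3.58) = -269.33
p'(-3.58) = 239.50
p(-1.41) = -13.26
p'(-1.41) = 29.47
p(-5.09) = -817.38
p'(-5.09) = 502.35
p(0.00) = -3.00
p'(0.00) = -1.00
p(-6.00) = -1365.00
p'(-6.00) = 707.00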